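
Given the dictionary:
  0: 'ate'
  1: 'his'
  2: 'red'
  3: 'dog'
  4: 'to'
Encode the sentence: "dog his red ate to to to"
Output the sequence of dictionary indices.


Look up each word in the dictionary:
  'dog' -> 3
  'his' -> 1
  'red' -> 2
  'ate' -> 0
  'to' -> 4
  'to' -> 4
  'to' -> 4

Encoded: [3, 1, 2, 0, 4, 4, 4]


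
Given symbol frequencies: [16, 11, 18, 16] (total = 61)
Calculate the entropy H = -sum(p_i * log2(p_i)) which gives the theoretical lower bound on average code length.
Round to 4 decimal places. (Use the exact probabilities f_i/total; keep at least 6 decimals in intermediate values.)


Per-symbol terms -p_i * log2(p_i) with p_i = f_i/61:
  p = 16/61 = 0.262295: log2(p) = -1.930737, -p*log2(p) = 0.506423
  p = 11/61 = 0.180328: log2(p) = -2.471306, -p*log2(p) = 0.445645
  p = 18/61 = 0.295082: log2(p) = -1.760812, -p*log2(p) = 0.519584
  p = 16/61 = 0.262295: log2(p) = -1.930737, -p*log2(p) = 0.506423
H = 0.506423 + 0.445645 + 0.519584 + 0.506423 = 1.978075

H = 1.9781 bits/symbol


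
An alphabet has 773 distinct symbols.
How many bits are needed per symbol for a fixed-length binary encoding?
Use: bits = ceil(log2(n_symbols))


log2(773) = 9.5943
Bracket: 2^9 = 512 < 773 <= 2^10 = 1024
So ceil(log2(773)) = 10

bits = ceil(log2(773)) = ceil(9.5943) = 10 bits


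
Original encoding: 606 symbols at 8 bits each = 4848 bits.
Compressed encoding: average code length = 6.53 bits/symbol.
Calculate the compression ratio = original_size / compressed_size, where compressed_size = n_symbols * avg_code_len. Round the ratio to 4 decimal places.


original_size = n_symbols * orig_bits = 606 * 8 = 4848 bits
compressed_size = n_symbols * avg_code_len = 606 * 6.53 = 3957.18 bits
ratio = original_size / compressed_size = 4848 / 3957.18 = 1.2251

Compression ratio = 1.2251


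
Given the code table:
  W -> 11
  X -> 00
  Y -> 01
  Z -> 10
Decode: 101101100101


Decoding:
10 -> Z
11 -> W
01 -> Y
10 -> Z
01 -> Y
01 -> Y


Result: ZWYZYY


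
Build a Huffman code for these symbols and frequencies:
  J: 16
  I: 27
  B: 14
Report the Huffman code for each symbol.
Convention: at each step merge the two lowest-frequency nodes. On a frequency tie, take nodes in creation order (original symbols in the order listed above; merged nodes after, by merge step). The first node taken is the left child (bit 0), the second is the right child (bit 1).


Huffman tree construction:
Step 1: Merge B(14) + J(16) = 30
Step 2: Merge I(27) + (B+J)(30) = 57
Read each symbol's code off the tree from the root (left child = 0, right child = 1).

Codes:
  J: 11 (length 2)
  I: 0 (length 1)
  B: 10 (length 2)
Average code length: 87/57 = 1.5263 bits/symbol


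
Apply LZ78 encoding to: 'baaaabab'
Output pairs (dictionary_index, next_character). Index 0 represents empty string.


LZ78 encoding steps:
Dictionary: {0: ''}
Step 1: w='' (idx 0), next='b' -> output (0, 'b'), add 'b' as idx 1
Step 2: w='' (idx 0), next='a' -> output (0, 'a'), add 'a' as idx 2
Step 3: w='a' (idx 2), next='a' -> output (2, 'a'), add 'aa' as idx 3
Step 4: w='a' (idx 2), next='b' -> output (2, 'b'), add 'ab' as idx 4
Step 5: w='ab' (idx 4), end of input -> output (4, '')


Encoded: [(0, 'b'), (0, 'a'), (2, 'a'), (2, 'b'), (4, '')]


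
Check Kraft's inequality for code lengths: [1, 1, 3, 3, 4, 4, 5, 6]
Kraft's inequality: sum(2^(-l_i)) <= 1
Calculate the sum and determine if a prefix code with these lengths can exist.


Sum = 2^(-1) + 2^(-1) + 2^(-3) + 2^(-3) + 2^(-4) + 2^(-4) + 2^(-5) + 2^(-6)
    = 0.5 + 0.5 + 0.125 + 0.125 + 0.0625 + 0.0625 + 0.03125 + 0.015625
    = 91/64 = 1.421875
Since 1.421875 > 1, Kraft's inequality is NOT satisfied.
A prefix code with these lengths CANNOT exist.

Kraft sum = 1.421875. Not satisfied.


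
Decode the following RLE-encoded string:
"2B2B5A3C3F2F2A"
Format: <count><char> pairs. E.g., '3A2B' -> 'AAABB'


Expanding each <count><char> pair:
  2B -> 'BB'
  2B -> 'BB'
  5A -> 'AAAAA'
  3C -> 'CCC'
  3F -> 'FFF'
  2F -> 'FF'
  2A -> 'AA'

Decoded = BBBBAAAAACCCFFFFFAA


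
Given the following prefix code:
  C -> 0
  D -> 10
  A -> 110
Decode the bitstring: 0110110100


Decoding step by step:
Bits 0 -> C
Bits 110 -> A
Bits 110 -> A
Bits 10 -> D
Bits 0 -> C


Decoded message: CAADC


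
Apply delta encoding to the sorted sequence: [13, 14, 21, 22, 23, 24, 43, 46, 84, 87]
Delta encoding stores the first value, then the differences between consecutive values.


First value: 13
Deltas:
  14 - 13 = 1
  21 - 14 = 7
  22 - 21 = 1
  23 - 22 = 1
  24 - 23 = 1
  43 - 24 = 19
  46 - 43 = 3
  84 - 46 = 38
  87 - 84 = 3


Delta encoded: [13, 1, 7, 1, 1, 1, 19, 3, 38, 3]


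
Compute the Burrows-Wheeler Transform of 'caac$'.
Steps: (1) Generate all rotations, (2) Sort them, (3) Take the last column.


Rotations (sorted):
  0: $caac -> last char: c
  1: aac$c -> last char: c
  2: ac$ca -> last char: a
  3: c$caa -> last char: a
  4: caac$ -> last char: $


BWT = ccaa$


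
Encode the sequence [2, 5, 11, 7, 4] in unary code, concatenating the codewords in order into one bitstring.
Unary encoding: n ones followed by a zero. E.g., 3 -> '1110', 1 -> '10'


Encode each number as n ones followed by a terminating 0:
  2 -> 110 (3 bits)
  5 -> 111110 (6 bits)
  11 -> 111111111110 (12 bits)
  7 -> 11111110 (8 bits)
  4 -> 11110 (5 bits)
Total length = 3 + 6 + 12 + 8 + 5 = 34 bits.

Unary([2, 5, 11, 7, 4]) = 1101111101111111111101111111011110 (34 bits)


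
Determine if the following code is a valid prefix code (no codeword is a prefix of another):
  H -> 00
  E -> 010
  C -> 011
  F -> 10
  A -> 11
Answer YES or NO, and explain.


Checking each pair (does one codeword prefix another?):
  H='00' vs E='010': no prefix
  H='00' vs C='011': no prefix
  H='00' vs F='10': no prefix
  H='00' vs A='11': no prefix
  E='010' vs H='00': no prefix
  E='010' vs C='011': no prefix
  E='010' vs F='10': no prefix
  E='010' vs A='11': no prefix
  C='011' vs H='00': no prefix
  C='011' vs E='010': no prefix
  C='011' vs F='10': no prefix
  C='011' vs A='11': no prefix
  F='10' vs H='00': no prefix
  F='10' vs E='010': no prefix
  F='10' vs C='011': no prefix
  F='10' vs A='11': no prefix
  A='11' vs H='00': no prefix
  A='11' vs E='010': no prefix
  A='11' vs C='011': no prefix
  A='11' vs F='10': no prefix
No violation found over all pairs.

YES -- this is a valid prefix code. No codeword is a prefix of any other codeword.


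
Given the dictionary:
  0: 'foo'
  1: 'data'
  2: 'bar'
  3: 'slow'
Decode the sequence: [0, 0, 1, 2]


Look up each index in the dictionary:
  0 -> 'foo'
  0 -> 'foo'
  1 -> 'data'
  2 -> 'bar'

Decoded: "foo foo data bar"


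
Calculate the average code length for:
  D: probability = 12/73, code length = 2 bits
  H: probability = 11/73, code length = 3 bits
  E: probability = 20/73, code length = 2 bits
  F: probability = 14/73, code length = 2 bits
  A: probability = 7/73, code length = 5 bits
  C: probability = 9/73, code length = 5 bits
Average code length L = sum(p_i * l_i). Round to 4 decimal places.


Weighted contributions p_i * l_i:
  D: (12/73) * 2 = 24/73
  H: (11/73) * 3 = 33/73
  E: (20/73) * 2 = 40/73
  F: (14/73) * 2 = 28/73
  A: (7/73) * 5 = 35/73
  C: (9/73) * 5 = 45/73
Sum = (24 + 33 + 40 + 28 + 35 + 45)/73 = 205/73

L = 205/73 = 2.8082 bits/symbol


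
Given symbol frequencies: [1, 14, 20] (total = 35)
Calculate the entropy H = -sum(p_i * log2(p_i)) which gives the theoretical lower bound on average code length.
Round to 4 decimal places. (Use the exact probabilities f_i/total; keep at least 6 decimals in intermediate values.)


Per-symbol terms -p_i * log2(p_i) with p_i = f_i/35:
  p = 1/35 = 0.028571: log2(p) = -5.129283, -p*log2(p) = 0.146551
  p = 14/35 = 0.400000: log2(p) = -1.321928, -p*log2(p) = 0.528771
  p = 20/35 = 0.571429: log2(p) = -0.807355, -p*log2(p) = 0.461346
H = 0.146551 + 0.528771 + 0.461346 = 1.136668

H = 1.1367 bits/symbol


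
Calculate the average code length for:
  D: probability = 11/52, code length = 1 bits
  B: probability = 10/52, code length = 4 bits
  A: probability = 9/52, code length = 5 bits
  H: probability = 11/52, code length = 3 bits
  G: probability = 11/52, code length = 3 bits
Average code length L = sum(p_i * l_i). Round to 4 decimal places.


Weighted contributions p_i * l_i:
  D: (11/52) * 1 = 11/52
  B: (10/52) * 4 = 40/52
  A: (9/52) * 5 = 45/52
  H: (11/52) * 3 = 33/52
  G: (11/52) * 3 = 33/52
Sum = (11 + 40 + 45 + 33 + 33)/52 = 162/52

L = 162/52 = 3.1154 bits/symbol


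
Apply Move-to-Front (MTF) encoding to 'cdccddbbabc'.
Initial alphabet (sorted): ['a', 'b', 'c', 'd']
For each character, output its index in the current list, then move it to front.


MTF encoding:
'c': index 2 in ['a', 'b', 'c', 'd'] -> ['c', 'a', 'b', 'd']
'd': index 3 in ['c', 'a', 'b', 'd'] -> ['d', 'c', 'a', 'b']
'c': index 1 in ['d', 'c', 'a', 'b'] -> ['c', 'd', 'a', 'b']
'c': index 0 in ['c', 'd', 'a', 'b'] -> ['c', 'd', 'a', 'b']
'd': index 1 in ['c', 'd', 'a', 'b'] -> ['d', 'c', 'a', 'b']
'd': index 0 in ['d', 'c', 'a', 'b'] -> ['d', 'c', 'a', 'b']
'b': index 3 in ['d', 'c', 'a', 'b'] -> ['b', 'd', 'c', 'a']
'b': index 0 in ['b', 'd', 'c', 'a'] -> ['b', 'd', 'c', 'a']
'a': index 3 in ['b', 'd', 'c', 'a'] -> ['a', 'b', 'd', 'c']
'b': index 1 in ['a', 'b', 'd', 'c'] -> ['b', 'a', 'd', 'c']
'c': index 3 in ['b', 'a', 'd', 'c'] -> ['c', 'b', 'a', 'd']


Output: [2, 3, 1, 0, 1, 0, 3, 0, 3, 1, 3]


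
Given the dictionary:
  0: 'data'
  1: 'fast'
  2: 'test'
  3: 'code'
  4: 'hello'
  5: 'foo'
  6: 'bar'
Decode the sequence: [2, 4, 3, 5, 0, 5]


Look up each index in the dictionary:
  2 -> 'test'
  4 -> 'hello'
  3 -> 'code'
  5 -> 'foo'
  0 -> 'data'
  5 -> 'foo'

Decoded: "test hello code foo data foo"


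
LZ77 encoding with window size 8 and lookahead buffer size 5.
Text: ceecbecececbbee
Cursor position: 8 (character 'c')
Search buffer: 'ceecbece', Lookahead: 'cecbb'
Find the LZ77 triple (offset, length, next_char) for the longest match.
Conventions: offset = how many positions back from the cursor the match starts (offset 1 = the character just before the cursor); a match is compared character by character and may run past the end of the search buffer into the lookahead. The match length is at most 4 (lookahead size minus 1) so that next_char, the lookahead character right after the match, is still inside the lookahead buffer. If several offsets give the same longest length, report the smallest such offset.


Try each offset into the search buffer:
  offset=1 (pos 7, char 'e'): match length 0
  offset=2 (pos 6, char 'c'): match length 3
  offset=3 (pos 5, char 'e'): match length 0
  offset=4 (pos 4, char 'b'): match length 0
  offset=5 (pos 3, char 'c'): match length 1
  offset=6 (pos 2, char 'e'): match length 0
  offset=7 (pos 1, char 'e'): match length 0
  offset=8 (pos 0, char 'c'): match length 2
Longest match has length 3 at offset 2.
next_char = character at position 8 + 3 = 11 -> 'b'

Best match: offset=2, length=3 (matching 'cec' starting at position 6)
LZ77 triple: (2, 3, 'b')


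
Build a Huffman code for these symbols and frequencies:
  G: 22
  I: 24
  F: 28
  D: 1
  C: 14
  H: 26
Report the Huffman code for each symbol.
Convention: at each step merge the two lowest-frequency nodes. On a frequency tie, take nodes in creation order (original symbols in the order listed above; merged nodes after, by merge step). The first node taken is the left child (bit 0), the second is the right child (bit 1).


Huffman tree construction:
Step 1: Merge D(1) + C(14) = 15
Step 2: Merge (D+C)(15) + G(22) = 37
Step 3: Merge I(24) + H(26) = 50
Step 4: Merge F(28) + ((D+C)+G)(37) = 65
Step 5: Merge (I+H)(50) + (F+((D+C)+G))(65) = 115
Read each symbol's code off the tree from the root (left child = 0, right child = 1).

Codes:
  G: 111 (length 3)
  I: 00 (length 2)
  F: 10 (length 2)
  D: 1100 (length 4)
  C: 1101 (length 4)
  H: 01 (length 2)
Average code length: 282/115 = 2.4522 bits/symbol


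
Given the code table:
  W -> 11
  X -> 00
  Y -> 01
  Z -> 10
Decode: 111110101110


Decoding:
11 -> W
11 -> W
10 -> Z
10 -> Z
11 -> W
10 -> Z


Result: WWZZWZ


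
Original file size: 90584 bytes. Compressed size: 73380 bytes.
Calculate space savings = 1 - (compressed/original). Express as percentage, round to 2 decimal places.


ratio = compressed/original = 73380/90584 = 0.810077
savings = 1 - ratio = 1 - 0.810077 = 0.189923
as a percentage: 0.189923 * 100 = 18.99%

Space savings = 1 - 73380/90584 = 18.99%


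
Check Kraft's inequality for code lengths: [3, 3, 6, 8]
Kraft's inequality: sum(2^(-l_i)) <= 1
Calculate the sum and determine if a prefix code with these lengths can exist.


Sum = 2^(-3) + 2^(-3) + 2^(-6) + 2^(-8)
    = 0.125 + 0.125 + 0.015625 + 0.00390625
    = 69/256 = 0.26953125
Since 0.26953125 <= 1, Kraft's inequality IS satisfied.
A prefix code with these lengths CAN exist.

Kraft sum = 0.26953125. Satisfied.


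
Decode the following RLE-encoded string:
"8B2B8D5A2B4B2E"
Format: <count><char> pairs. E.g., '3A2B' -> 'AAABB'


Expanding each <count><char> pair:
  8B -> 'BBBBBBBB'
  2B -> 'BB'
  8D -> 'DDDDDDDD'
  5A -> 'AAAAA'
  2B -> 'BB'
  4B -> 'BBBB'
  2E -> 'EE'

Decoded = BBBBBBBBBBDDDDDDDDAAAAABBBBBBEE


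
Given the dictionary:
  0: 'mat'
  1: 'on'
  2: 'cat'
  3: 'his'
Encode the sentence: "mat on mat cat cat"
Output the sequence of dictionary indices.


Look up each word in the dictionary:
  'mat' -> 0
  'on' -> 1
  'mat' -> 0
  'cat' -> 2
  'cat' -> 2

Encoded: [0, 1, 0, 2, 2]


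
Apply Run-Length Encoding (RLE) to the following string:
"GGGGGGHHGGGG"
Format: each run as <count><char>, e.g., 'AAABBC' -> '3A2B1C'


Scanning runs left to right:
  i=0: run of 'G' x 6 -> '6G'
  i=6: run of 'H' x 2 -> '2H'
  i=8: run of 'G' x 4 -> '4G'

RLE = 6G2H4G


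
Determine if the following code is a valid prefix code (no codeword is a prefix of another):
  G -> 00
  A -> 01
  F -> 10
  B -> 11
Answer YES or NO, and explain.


Checking each pair (does one codeword prefix another?):
  G='00' vs A='01': no prefix
  G='00' vs F='10': no prefix
  G='00' vs B='11': no prefix
  A='01' vs G='00': no prefix
  A='01' vs F='10': no prefix
  A='01' vs B='11': no prefix
  F='10' vs G='00': no prefix
  F='10' vs A='01': no prefix
  F='10' vs B='11': no prefix
  B='11' vs G='00': no prefix
  B='11' vs A='01': no prefix
  B='11' vs F='10': no prefix
No violation found over all pairs.

YES -- this is a valid prefix code. No codeword is a prefix of any other codeword.


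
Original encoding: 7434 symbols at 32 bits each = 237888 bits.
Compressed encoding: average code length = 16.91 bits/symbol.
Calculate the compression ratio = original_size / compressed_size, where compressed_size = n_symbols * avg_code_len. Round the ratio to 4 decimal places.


original_size = n_symbols * orig_bits = 7434 * 32 = 237888 bits
compressed_size = n_symbols * avg_code_len = 7434 * 16.91 = 125708.94 bits
ratio = original_size / compressed_size = 237888 / 125708.94 = 1.8924

Compression ratio = 1.8924


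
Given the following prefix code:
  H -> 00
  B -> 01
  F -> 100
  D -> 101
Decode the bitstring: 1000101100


Decoding step by step:
Bits 100 -> F
Bits 01 -> B
Bits 01 -> B
Bits 100 -> F


Decoded message: FBBF


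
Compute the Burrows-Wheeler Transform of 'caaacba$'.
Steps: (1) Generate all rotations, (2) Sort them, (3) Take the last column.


Rotations (sorted):
  0: $caaacba -> last char: a
  1: a$caaacb -> last char: b
  2: aaacba$c -> last char: c
  3: aacba$ca -> last char: a
  4: acba$caa -> last char: a
  5: ba$caaac -> last char: c
  6: caaacba$ -> last char: $
  7: cba$caaa -> last char: a


BWT = abcaac$a


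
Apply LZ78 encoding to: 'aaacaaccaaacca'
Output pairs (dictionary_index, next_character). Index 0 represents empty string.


LZ78 encoding steps:
Dictionary: {0: ''}
Step 1: w='' (idx 0), next='a' -> output (0, 'a'), add 'a' as idx 1
Step 2: w='a' (idx 1), next='a' -> output (1, 'a'), add 'aa' as idx 2
Step 3: w='' (idx 0), next='c' -> output (0, 'c'), add 'c' as idx 3
Step 4: w='aa' (idx 2), next='c' -> output (2, 'c'), add 'aac' as idx 4
Step 5: w='c' (idx 3), next='a' -> output (3, 'a'), add 'ca' as idx 5
Step 6: w='aac' (idx 4), next='c' -> output (4, 'c'), add 'aacc' as idx 6
Step 7: w='a' (idx 1), end of input -> output (1, '')


Encoded: [(0, 'a'), (1, 'a'), (0, 'c'), (2, 'c'), (3, 'a'), (4, 'c'), (1, '')]


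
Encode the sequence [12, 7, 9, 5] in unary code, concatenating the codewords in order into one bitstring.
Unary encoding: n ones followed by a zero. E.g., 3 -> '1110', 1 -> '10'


Encode each number as n ones followed by a terminating 0:
  12 -> 1111111111110 (13 bits)
  7 -> 11111110 (8 bits)
  9 -> 1111111110 (10 bits)
  5 -> 111110 (6 bits)
Total length = 13 + 8 + 10 + 6 = 37 bits.

Unary([12, 7, 9, 5]) = 1111111111110111111101111111110111110 (37 bits)


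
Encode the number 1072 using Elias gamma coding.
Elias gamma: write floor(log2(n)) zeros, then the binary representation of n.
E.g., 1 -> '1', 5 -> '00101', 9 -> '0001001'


num_bits = floor(log2(1072)) + 1 = 11
leading_zeros = num_bits - 1 = 10
binary(1072) = 10000110000

Elias gamma(1072) = '0000000000' + '10000110000' = 000000000010000110000 (21 bits)


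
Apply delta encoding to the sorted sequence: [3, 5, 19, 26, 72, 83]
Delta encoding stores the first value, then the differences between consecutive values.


First value: 3
Deltas:
  5 - 3 = 2
  19 - 5 = 14
  26 - 19 = 7
  72 - 26 = 46
  83 - 72 = 11


Delta encoded: [3, 2, 14, 7, 46, 11]


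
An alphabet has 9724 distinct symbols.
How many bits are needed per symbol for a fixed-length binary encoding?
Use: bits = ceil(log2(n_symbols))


log2(9724) = 13.2473
Bracket: 2^13 = 8192 < 9724 <= 2^14 = 16384
So ceil(log2(9724)) = 14

bits = ceil(log2(9724)) = ceil(13.2473) = 14 bits


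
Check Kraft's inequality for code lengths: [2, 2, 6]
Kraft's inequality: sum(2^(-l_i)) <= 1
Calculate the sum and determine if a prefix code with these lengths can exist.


Sum = 2^(-2) + 2^(-2) + 2^(-6)
    = 0.25 + 0.25 + 0.015625
    = 33/64 = 0.515625
Since 0.515625 <= 1, Kraft's inequality IS satisfied.
A prefix code with these lengths CAN exist.

Kraft sum = 0.515625. Satisfied.


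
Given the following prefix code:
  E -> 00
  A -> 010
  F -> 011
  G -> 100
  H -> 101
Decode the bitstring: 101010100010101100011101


Decoding step by step:
Bits 101 -> H
Bits 010 -> A
Bits 100 -> G
Bits 010 -> A
Bits 101 -> H
Bits 100 -> G
Bits 011 -> F
Bits 101 -> H


Decoded message: HAGAHGFH


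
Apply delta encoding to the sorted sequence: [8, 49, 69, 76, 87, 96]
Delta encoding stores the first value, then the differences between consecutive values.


First value: 8
Deltas:
  49 - 8 = 41
  69 - 49 = 20
  76 - 69 = 7
  87 - 76 = 11
  96 - 87 = 9


Delta encoded: [8, 41, 20, 7, 11, 9]


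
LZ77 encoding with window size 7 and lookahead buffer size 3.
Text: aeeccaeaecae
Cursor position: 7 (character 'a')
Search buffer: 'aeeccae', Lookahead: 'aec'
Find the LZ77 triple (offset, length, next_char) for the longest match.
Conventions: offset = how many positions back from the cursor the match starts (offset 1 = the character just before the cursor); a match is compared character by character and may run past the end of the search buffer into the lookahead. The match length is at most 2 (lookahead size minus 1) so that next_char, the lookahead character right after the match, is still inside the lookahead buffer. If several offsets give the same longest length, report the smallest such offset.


Try each offset into the search buffer:
  offset=1 (pos 6, char 'e'): match length 0
  offset=2 (pos 5, char 'a'): match length 2
  offset=3 (pos 4, char 'c'): match length 0
  offset=4 (pos 3, char 'c'): match length 0
  offset=5 (pos 2, char 'e'): match length 0
  offset=6 (pos 1, char 'e'): match length 0
  offset=7 (pos 0, char 'a'): match length 2
Longest match has length 2, found at offsets 2, 7; take the smallest, offset 2.
next_char = character at position 7 + 2 = 9 -> 'c'

Best match: offset=2, length=2 (matching 'ae' starting at position 5)
LZ77 triple: (2, 2, 'c')


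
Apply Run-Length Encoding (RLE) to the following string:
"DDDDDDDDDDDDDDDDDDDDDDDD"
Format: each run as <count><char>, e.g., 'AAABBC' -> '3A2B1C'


Scanning runs left to right:
  i=0: run of 'D' x 24 -> '24D'

RLE = 24D


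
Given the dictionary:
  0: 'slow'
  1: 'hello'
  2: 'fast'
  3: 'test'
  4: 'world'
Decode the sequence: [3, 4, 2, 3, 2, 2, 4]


Look up each index in the dictionary:
  3 -> 'test'
  4 -> 'world'
  2 -> 'fast'
  3 -> 'test'
  2 -> 'fast'
  2 -> 'fast'
  4 -> 'world'

Decoded: "test world fast test fast fast world"


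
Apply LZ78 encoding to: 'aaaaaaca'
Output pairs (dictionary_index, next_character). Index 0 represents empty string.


LZ78 encoding steps:
Dictionary: {0: ''}
Step 1: w='' (idx 0), next='a' -> output (0, 'a'), add 'a' as idx 1
Step 2: w='a' (idx 1), next='a' -> output (1, 'a'), add 'aa' as idx 2
Step 3: w='aa' (idx 2), next='a' -> output (2, 'a'), add 'aaa' as idx 3
Step 4: w='' (idx 0), next='c' -> output (0, 'c'), add 'c' as idx 4
Step 5: w='a' (idx 1), end of input -> output (1, '')


Encoded: [(0, 'a'), (1, 'a'), (2, 'a'), (0, 'c'), (1, '')]


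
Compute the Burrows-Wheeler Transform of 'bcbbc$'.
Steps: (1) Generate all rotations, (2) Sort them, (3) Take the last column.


Rotations (sorted):
  0: $bcbbc -> last char: c
  1: bbc$bc -> last char: c
  2: bc$bcb -> last char: b
  3: bcbbc$ -> last char: $
  4: c$bcbb -> last char: b
  5: cbbc$b -> last char: b


BWT = ccb$bb


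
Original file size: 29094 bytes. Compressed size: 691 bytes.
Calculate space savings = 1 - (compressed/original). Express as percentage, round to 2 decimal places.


ratio = compressed/original = 691/29094 = 0.023751
savings = 1 - ratio = 1 - 0.023751 = 0.976249
as a percentage: 0.976249 * 100 = 97.62%

Space savings = 1 - 691/29094 = 97.62%


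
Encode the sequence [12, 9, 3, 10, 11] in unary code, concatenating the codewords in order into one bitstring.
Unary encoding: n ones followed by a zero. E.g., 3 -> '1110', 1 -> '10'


Encode each number as n ones followed by a terminating 0:
  12 -> 1111111111110 (13 bits)
  9 -> 1111111110 (10 bits)
  3 -> 1110 (4 bits)
  10 -> 11111111110 (11 bits)
  11 -> 111111111110 (12 bits)
Total length = 13 + 10 + 4 + 11 + 12 = 50 bits.

Unary([12, 9, 3, 10, 11]) = 11111111111101111111110111011111111110111111111110 (50 bits)


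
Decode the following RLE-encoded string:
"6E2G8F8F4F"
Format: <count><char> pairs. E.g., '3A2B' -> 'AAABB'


Expanding each <count><char> pair:
  6E -> 'EEEEEE'
  2G -> 'GG'
  8F -> 'FFFFFFFF'
  8F -> 'FFFFFFFF'
  4F -> 'FFFF'

Decoded = EEEEEEGGFFFFFFFFFFFFFFFFFFFF


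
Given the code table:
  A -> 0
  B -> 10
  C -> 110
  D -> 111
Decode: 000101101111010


Decoding:
0 -> A
0 -> A
0 -> A
10 -> B
110 -> C
111 -> D
10 -> B
10 -> B


Result: AAABCDBB


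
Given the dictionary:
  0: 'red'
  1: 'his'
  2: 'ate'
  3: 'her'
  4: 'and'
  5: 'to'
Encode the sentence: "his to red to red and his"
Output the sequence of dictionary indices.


Look up each word in the dictionary:
  'his' -> 1
  'to' -> 5
  'red' -> 0
  'to' -> 5
  'red' -> 0
  'and' -> 4
  'his' -> 1

Encoded: [1, 5, 0, 5, 0, 4, 1]


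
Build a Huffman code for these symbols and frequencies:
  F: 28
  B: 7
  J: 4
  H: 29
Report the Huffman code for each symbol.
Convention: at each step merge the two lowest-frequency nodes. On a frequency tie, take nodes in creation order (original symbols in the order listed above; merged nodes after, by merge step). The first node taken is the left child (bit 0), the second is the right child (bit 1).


Huffman tree construction:
Step 1: Merge J(4) + B(7) = 11
Step 2: Merge (J+B)(11) + F(28) = 39
Step 3: Merge H(29) + ((J+B)+F)(39) = 68
Read each symbol's code off the tree from the root (left child = 0, right child = 1).

Codes:
  F: 11 (length 2)
  B: 101 (length 3)
  J: 100 (length 3)
  H: 0 (length 1)
Average code length: 118/68 = 1.7353 bits/symbol


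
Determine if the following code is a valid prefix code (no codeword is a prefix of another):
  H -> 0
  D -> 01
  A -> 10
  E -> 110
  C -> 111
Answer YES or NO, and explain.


Checking each pair (does one codeword prefix another?):
  H='0' vs D='01': prefix -- VIOLATION

NO -- this is NOT a valid prefix code. H (0) is a prefix of D (01).


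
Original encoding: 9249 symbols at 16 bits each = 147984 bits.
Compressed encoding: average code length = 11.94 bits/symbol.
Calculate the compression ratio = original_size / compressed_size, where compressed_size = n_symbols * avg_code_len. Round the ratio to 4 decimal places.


original_size = n_symbols * orig_bits = 9249 * 16 = 147984 bits
compressed_size = n_symbols * avg_code_len = 9249 * 11.94 = 110433.06 bits
ratio = original_size / compressed_size = 147984 / 110433.06 = 1.34

Compression ratio = 1.34


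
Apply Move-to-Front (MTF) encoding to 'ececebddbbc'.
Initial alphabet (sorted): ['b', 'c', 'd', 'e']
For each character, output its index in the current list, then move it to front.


MTF encoding:
'e': index 3 in ['b', 'c', 'd', 'e'] -> ['e', 'b', 'c', 'd']
'c': index 2 in ['e', 'b', 'c', 'd'] -> ['c', 'e', 'b', 'd']
'e': index 1 in ['c', 'e', 'b', 'd'] -> ['e', 'c', 'b', 'd']
'c': index 1 in ['e', 'c', 'b', 'd'] -> ['c', 'e', 'b', 'd']
'e': index 1 in ['c', 'e', 'b', 'd'] -> ['e', 'c', 'b', 'd']
'b': index 2 in ['e', 'c', 'b', 'd'] -> ['b', 'e', 'c', 'd']
'd': index 3 in ['b', 'e', 'c', 'd'] -> ['d', 'b', 'e', 'c']
'd': index 0 in ['d', 'b', 'e', 'c'] -> ['d', 'b', 'e', 'c']
'b': index 1 in ['d', 'b', 'e', 'c'] -> ['b', 'd', 'e', 'c']
'b': index 0 in ['b', 'd', 'e', 'c'] -> ['b', 'd', 'e', 'c']
'c': index 3 in ['b', 'd', 'e', 'c'] -> ['c', 'b', 'd', 'e']


Output: [3, 2, 1, 1, 1, 2, 3, 0, 1, 0, 3]


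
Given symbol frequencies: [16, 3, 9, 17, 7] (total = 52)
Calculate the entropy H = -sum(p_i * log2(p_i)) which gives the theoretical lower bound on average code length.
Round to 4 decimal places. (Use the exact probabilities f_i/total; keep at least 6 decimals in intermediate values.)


Per-symbol terms -p_i * log2(p_i) with p_i = f_i/52:
  p = 16/52 = 0.307692: log2(p) = -1.700440, -p*log2(p) = 0.523212
  p = 3/52 = 0.057692: log2(p) = -4.115477, -p*log2(p) = 0.237431
  p = 9/52 = 0.173077: log2(p) = -2.530515, -p*log2(p) = 0.437974
  p = 17/52 = 0.326923: log2(p) = -1.612977, -p*log2(p) = 0.527319
  p = 7/52 = 0.134615: log2(p) = -2.893085, -p*log2(p) = 0.389454
H = 0.523212 + 0.237431 + 0.437974 + 0.527319 + 0.389454 = 2.115390

H = 2.1154 bits/symbol


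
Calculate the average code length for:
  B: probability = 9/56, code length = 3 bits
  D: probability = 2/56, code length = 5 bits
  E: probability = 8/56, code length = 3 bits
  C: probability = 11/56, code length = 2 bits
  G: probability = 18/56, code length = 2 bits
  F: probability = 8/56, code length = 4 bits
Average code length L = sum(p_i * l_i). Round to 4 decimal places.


Weighted contributions p_i * l_i:
  B: (9/56) * 3 = 27/56
  D: (2/56) * 5 = 10/56
  E: (8/56) * 3 = 24/56
  C: (11/56) * 2 = 22/56
  G: (18/56) * 2 = 36/56
  F: (8/56) * 4 = 32/56
Sum = (27 + 10 + 24 + 22 + 36 + 32)/56 = 151/56

L = 151/56 = 2.6964 bits/symbol


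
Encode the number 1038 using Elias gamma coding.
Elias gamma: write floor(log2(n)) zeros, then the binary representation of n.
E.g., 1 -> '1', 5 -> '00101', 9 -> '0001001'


num_bits = floor(log2(1038)) + 1 = 11
leading_zeros = num_bits - 1 = 10
binary(1038) = 10000001110

Elias gamma(1038) = '0000000000' + '10000001110' = 000000000010000001110 (21 bits)


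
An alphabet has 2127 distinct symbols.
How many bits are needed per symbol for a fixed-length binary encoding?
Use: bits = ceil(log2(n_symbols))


log2(2127) = 11.0546
Bracket: 2^11 = 2048 < 2127 <= 2^12 = 4096
So ceil(log2(2127)) = 12

bits = ceil(log2(2127)) = ceil(11.0546) = 12 bits


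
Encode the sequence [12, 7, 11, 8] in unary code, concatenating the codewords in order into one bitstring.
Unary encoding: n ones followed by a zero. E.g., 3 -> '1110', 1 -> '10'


Encode each number as n ones followed by a terminating 0:
  12 -> 1111111111110 (13 bits)
  7 -> 11111110 (8 bits)
  11 -> 111111111110 (12 bits)
  8 -> 111111110 (9 bits)
Total length = 13 + 8 + 12 + 9 = 42 bits.

Unary([12, 7, 11, 8]) = 111111111111011111110111111111110111111110 (42 bits)


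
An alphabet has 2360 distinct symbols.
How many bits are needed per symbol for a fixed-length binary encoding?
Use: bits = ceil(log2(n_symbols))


log2(2360) = 11.2046
Bracket: 2^11 = 2048 < 2360 <= 2^12 = 4096
So ceil(log2(2360)) = 12

bits = ceil(log2(2360)) = ceil(11.2046) = 12 bits


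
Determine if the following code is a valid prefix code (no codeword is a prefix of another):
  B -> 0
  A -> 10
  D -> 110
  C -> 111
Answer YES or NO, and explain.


Checking each pair (does one codeword prefix another?):
  B='0' vs A='10': no prefix
  B='0' vs D='110': no prefix
  B='0' vs C='111': no prefix
  A='10' vs B='0': no prefix
  A='10' vs D='110': no prefix
  A='10' vs C='111': no prefix
  D='110' vs B='0': no prefix
  D='110' vs A='10': no prefix
  D='110' vs C='111': no prefix
  C='111' vs B='0': no prefix
  C='111' vs A='10': no prefix
  C='111' vs D='110': no prefix
No violation found over all pairs.

YES -- this is a valid prefix code. No codeword is a prefix of any other codeword.


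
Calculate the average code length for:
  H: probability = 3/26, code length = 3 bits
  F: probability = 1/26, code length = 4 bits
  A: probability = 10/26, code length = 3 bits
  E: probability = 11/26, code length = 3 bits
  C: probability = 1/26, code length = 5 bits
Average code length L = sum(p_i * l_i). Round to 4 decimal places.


Weighted contributions p_i * l_i:
  H: (3/26) * 3 = 9/26
  F: (1/26) * 4 = 4/26
  A: (10/26) * 3 = 30/26
  E: (11/26) * 3 = 33/26
  C: (1/26) * 5 = 5/26
Sum = (9 + 4 + 30 + 33 + 5)/26 = 81/26

L = 81/26 = 3.1154 bits/symbol


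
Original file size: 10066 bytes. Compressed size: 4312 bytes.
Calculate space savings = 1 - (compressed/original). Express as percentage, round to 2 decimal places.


ratio = compressed/original = 4312/10066 = 0.428373
savings = 1 - ratio = 1 - 0.428373 = 0.571627
as a percentage: 0.571627 * 100 = 57.16%

Space savings = 1 - 4312/10066 = 57.16%


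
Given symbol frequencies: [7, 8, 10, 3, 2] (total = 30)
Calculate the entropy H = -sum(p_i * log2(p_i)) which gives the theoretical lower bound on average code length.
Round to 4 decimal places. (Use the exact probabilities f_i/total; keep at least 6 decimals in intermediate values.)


Per-symbol terms -p_i * log2(p_i) with p_i = f_i/30:
  p = 7/30 = 0.233333: log2(p) = -2.099536, -p*log2(p) = 0.489892
  p = 8/30 = 0.266667: log2(p) = -1.906891, -p*log2(p) = 0.508504
  p = 10/30 = 0.333333: log2(p) = -1.584963, -p*log2(p) = 0.528321
  p = 3/30 = 0.100000: log2(p) = -3.321928, -p*log2(p) = 0.332193
  p = 2/30 = 0.066667: log2(p) = -3.906891, -p*log2(p) = 0.260459
H = 0.489892 + 0.508504 + 0.528321 + 0.332193 + 0.260459 = 2.119369

H = 2.1194 bits/symbol


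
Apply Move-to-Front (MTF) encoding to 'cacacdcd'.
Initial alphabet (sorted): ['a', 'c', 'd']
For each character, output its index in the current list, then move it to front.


MTF encoding:
'c': index 1 in ['a', 'c', 'd'] -> ['c', 'a', 'd']
'a': index 1 in ['c', 'a', 'd'] -> ['a', 'c', 'd']
'c': index 1 in ['a', 'c', 'd'] -> ['c', 'a', 'd']
'a': index 1 in ['c', 'a', 'd'] -> ['a', 'c', 'd']
'c': index 1 in ['a', 'c', 'd'] -> ['c', 'a', 'd']
'd': index 2 in ['c', 'a', 'd'] -> ['d', 'c', 'a']
'c': index 1 in ['d', 'c', 'a'] -> ['c', 'd', 'a']
'd': index 1 in ['c', 'd', 'a'] -> ['d', 'c', 'a']


Output: [1, 1, 1, 1, 1, 2, 1, 1]


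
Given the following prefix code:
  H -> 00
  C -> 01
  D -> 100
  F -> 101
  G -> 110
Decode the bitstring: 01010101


Decoding step by step:
Bits 01 -> C
Bits 01 -> C
Bits 01 -> C
Bits 01 -> C


Decoded message: CCCC


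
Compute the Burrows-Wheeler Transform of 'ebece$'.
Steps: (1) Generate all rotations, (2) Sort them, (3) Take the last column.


Rotations (sorted):
  0: $ebece -> last char: e
  1: bece$e -> last char: e
  2: ce$ebe -> last char: e
  3: e$ebec -> last char: c
  4: ebece$ -> last char: $
  5: ece$eb -> last char: b


BWT = eeec$b


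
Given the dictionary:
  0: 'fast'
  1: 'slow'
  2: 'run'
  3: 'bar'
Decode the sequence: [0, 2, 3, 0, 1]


Look up each index in the dictionary:
  0 -> 'fast'
  2 -> 'run'
  3 -> 'bar'
  0 -> 'fast'
  1 -> 'slow'

Decoded: "fast run bar fast slow"


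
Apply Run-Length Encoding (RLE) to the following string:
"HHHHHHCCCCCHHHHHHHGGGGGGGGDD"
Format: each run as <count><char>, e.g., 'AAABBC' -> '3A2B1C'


Scanning runs left to right:
  i=0: run of 'H' x 6 -> '6H'
  i=6: run of 'C' x 5 -> '5C'
  i=11: run of 'H' x 7 -> '7H'
  i=18: run of 'G' x 8 -> '8G'
  i=26: run of 'D' x 2 -> '2D'

RLE = 6H5C7H8G2D


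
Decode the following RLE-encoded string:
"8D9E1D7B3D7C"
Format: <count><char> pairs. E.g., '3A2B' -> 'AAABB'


Expanding each <count><char> pair:
  8D -> 'DDDDDDDD'
  9E -> 'EEEEEEEEE'
  1D -> 'D'
  7B -> 'BBBBBBB'
  3D -> 'DDD'
  7C -> 'CCCCCCC'

Decoded = DDDDDDDDEEEEEEEEEDBBBBBBBDDDCCCCCCC


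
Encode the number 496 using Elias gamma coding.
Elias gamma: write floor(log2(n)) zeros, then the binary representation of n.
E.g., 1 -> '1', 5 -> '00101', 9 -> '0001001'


num_bits = floor(log2(496)) + 1 = 9
leading_zeros = num_bits - 1 = 8
binary(496) = 111110000

Elias gamma(496) = '00000000' + '111110000' = 00000000111110000 (17 bits)


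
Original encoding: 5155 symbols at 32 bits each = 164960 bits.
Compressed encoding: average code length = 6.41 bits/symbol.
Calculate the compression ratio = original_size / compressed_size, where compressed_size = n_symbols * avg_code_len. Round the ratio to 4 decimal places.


original_size = n_symbols * orig_bits = 5155 * 32 = 164960 bits
compressed_size = n_symbols * avg_code_len = 5155 * 6.41 = 33043.55 bits
ratio = original_size / compressed_size = 164960 / 33043.55 = 4.9922

Compression ratio = 4.9922


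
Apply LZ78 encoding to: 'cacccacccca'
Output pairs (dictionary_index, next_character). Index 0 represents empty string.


LZ78 encoding steps:
Dictionary: {0: ''}
Step 1: w='' (idx 0), next='c' -> output (0, 'c'), add 'c' as idx 1
Step 2: w='' (idx 0), next='a' -> output (0, 'a'), add 'a' as idx 2
Step 3: w='c' (idx 1), next='c' -> output (1, 'c'), add 'cc' as idx 3
Step 4: w='c' (idx 1), next='a' -> output (1, 'a'), add 'ca' as idx 4
Step 5: w='cc' (idx 3), next='c' -> output (3, 'c'), add 'ccc' as idx 5
Step 6: w='ca' (idx 4), end of input -> output (4, '')


Encoded: [(0, 'c'), (0, 'a'), (1, 'c'), (1, 'a'), (3, 'c'), (4, '')]


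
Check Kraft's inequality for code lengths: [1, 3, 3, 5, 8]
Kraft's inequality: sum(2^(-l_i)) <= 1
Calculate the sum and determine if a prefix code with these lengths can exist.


Sum = 2^(-1) + 2^(-3) + 2^(-3) + 2^(-5) + 2^(-8)
    = 0.5 + 0.125 + 0.125 + 0.03125 + 0.00390625
    = 201/256 = 0.78515625
Since 0.78515625 <= 1, Kraft's inequality IS satisfied.
A prefix code with these lengths CAN exist.

Kraft sum = 0.78515625. Satisfied.


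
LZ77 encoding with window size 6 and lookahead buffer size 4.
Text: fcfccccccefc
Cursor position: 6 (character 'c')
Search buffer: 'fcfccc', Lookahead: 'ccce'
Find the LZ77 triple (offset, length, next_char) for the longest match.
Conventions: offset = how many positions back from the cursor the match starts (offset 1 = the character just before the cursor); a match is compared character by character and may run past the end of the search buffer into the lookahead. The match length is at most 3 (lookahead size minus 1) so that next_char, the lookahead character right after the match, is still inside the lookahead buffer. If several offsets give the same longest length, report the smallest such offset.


Try each offset into the search buffer:
  offset=1 (pos 5, char 'c'): match length 3
  offset=2 (pos 4, char 'c'): match length 3
  offset=3 (pos 3, char 'c'): match length 3
  offset=4 (pos 2, char 'f'): match length 0
  offset=5 (pos 1, char 'c'): match length 1
  offset=6 (pos 0, char 'f'): match length 0
Longest match has length 3, found at offsets 1, 2, 3; take the smallest, offset 1.
next_char = character at position 6 + 3 = 9 -> 'e'

Best match: offset=1, length=3 (matching 'ccc' starting at position 5)
LZ77 triple: (1, 3, 'e')


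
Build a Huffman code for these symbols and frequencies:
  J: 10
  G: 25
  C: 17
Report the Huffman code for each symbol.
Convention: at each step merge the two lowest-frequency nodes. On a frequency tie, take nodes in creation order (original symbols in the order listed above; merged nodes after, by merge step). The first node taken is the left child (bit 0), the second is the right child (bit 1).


Huffman tree construction:
Step 1: Merge J(10) + C(17) = 27
Step 2: Merge G(25) + (J+C)(27) = 52
Read each symbol's code off the tree from the root (left child = 0, right child = 1).

Codes:
  J: 10 (length 2)
  G: 0 (length 1)
  C: 11 (length 2)
Average code length: 79/52 = 1.5192 bits/symbol


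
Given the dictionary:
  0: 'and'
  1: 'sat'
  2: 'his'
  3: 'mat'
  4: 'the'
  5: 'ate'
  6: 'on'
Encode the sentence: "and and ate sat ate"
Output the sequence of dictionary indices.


Look up each word in the dictionary:
  'and' -> 0
  'and' -> 0
  'ate' -> 5
  'sat' -> 1
  'ate' -> 5

Encoded: [0, 0, 5, 1, 5]


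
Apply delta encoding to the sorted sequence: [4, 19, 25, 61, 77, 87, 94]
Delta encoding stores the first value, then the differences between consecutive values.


First value: 4
Deltas:
  19 - 4 = 15
  25 - 19 = 6
  61 - 25 = 36
  77 - 61 = 16
  87 - 77 = 10
  94 - 87 = 7


Delta encoded: [4, 15, 6, 36, 16, 10, 7]


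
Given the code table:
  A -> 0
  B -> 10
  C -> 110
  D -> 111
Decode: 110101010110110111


Decoding:
110 -> C
10 -> B
10 -> B
10 -> B
110 -> C
110 -> C
111 -> D


Result: CBBBCCD


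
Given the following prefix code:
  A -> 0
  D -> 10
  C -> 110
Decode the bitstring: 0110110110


Decoding step by step:
Bits 0 -> A
Bits 110 -> C
Bits 110 -> C
Bits 110 -> C


Decoded message: ACCC


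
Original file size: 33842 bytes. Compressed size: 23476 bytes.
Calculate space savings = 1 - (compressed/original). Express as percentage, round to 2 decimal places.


ratio = compressed/original = 23476/33842 = 0.693694
savings = 1 - ratio = 1 - 0.693694 = 0.306306
as a percentage: 0.306306 * 100 = 30.63%

Space savings = 1 - 23476/33842 = 30.63%


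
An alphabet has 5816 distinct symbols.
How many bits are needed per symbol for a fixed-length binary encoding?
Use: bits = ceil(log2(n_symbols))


log2(5816) = 12.5058
Bracket: 2^12 = 4096 < 5816 <= 2^13 = 8192
So ceil(log2(5816)) = 13

bits = ceil(log2(5816)) = ceil(12.5058) = 13 bits


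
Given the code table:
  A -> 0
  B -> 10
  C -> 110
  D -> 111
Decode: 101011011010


Decoding:
10 -> B
10 -> B
110 -> C
110 -> C
10 -> B


Result: BBCCB


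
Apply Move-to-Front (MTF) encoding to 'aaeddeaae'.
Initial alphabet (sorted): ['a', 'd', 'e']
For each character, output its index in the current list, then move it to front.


MTF encoding:
'a': index 0 in ['a', 'd', 'e'] -> ['a', 'd', 'e']
'a': index 0 in ['a', 'd', 'e'] -> ['a', 'd', 'e']
'e': index 2 in ['a', 'd', 'e'] -> ['e', 'a', 'd']
'd': index 2 in ['e', 'a', 'd'] -> ['d', 'e', 'a']
'd': index 0 in ['d', 'e', 'a'] -> ['d', 'e', 'a']
'e': index 1 in ['d', 'e', 'a'] -> ['e', 'd', 'a']
'a': index 2 in ['e', 'd', 'a'] -> ['a', 'e', 'd']
'a': index 0 in ['a', 'e', 'd'] -> ['a', 'e', 'd']
'e': index 1 in ['a', 'e', 'd'] -> ['e', 'a', 'd']


Output: [0, 0, 2, 2, 0, 1, 2, 0, 1]


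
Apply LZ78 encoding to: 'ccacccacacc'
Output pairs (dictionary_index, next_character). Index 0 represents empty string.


LZ78 encoding steps:
Dictionary: {0: ''}
Step 1: w='' (idx 0), next='c' -> output (0, 'c'), add 'c' as idx 1
Step 2: w='c' (idx 1), next='a' -> output (1, 'a'), add 'ca' as idx 2
Step 3: w='c' (idx 1), next='c' -> output (1, 'c'), add 'cc' as idx 3
Step 4: w='ca' (idx 2), next='c' -> output (2, 'c'), add 'cac' as idx 4
Step 5: w='' (idx 0), next='a' -> output (0, 'a'), add 'a' as idx 5
Step 6: w='cc' (idx 3), end of input -> output (3, '')


Encoded: [(0, 'c'), (1, 'a'), (1, 'c'), (2, 'c'), (0, 'a'), (3, '')]
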